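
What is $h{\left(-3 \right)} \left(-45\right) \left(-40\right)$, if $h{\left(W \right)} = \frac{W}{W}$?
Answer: $1800$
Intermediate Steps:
$h{\left(W \right)} = 1$
$h{\left(-3 \right)} \left(-45\right) \left(-40\right) = 1 \left(-45\right) \left(-40\right) = \left(-45\right) \left(-40\right) = 1800$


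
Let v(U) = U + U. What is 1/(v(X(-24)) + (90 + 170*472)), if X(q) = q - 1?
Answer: 1/80280 ≈ 1.2456e-5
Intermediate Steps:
X(q) = -1 + q
v(U) = 2*U
1/(v(X(-24)) + (90 + 170*472)) = 1/(2*(-1 - 24) + (90 + 170*472)) = 1/(2*(-25) + (90 + 80240)) = 1/(-50 + 80330) = 1/80280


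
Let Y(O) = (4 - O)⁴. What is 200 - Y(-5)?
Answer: -6361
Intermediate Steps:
200 - Y(-5) = 200 - (-4 - 5)⁴ = 200 - 1*(-9)⁴ = 200 - 1*6561 = 200 - 6561 = -6361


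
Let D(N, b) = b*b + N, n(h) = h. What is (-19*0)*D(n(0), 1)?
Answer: 0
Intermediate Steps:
D(N, b) = N + b**2 (D(N, b) = b**2 + N = N + b**2)
(-19*0)*D(n(0), 1) = (-19*0)*(0 + 1**2) = 0*(0 + 1) = 0*1 = 0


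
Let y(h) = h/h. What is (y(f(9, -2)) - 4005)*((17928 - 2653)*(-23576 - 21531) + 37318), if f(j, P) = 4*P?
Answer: 2758644316428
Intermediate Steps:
y(h) = 1
(y(f(9, -2)) - 4005)*((17928 - 2653)*(-23576 - 21531) + 37318) = (1 - 4005)*((17928 - 2653)*(-23576 - 21531) + 37318) = -4004*(15275*(-45107) + 37318) = -4004*(-689009425 + 37318) = -4004*(-688972107) = 2758644316428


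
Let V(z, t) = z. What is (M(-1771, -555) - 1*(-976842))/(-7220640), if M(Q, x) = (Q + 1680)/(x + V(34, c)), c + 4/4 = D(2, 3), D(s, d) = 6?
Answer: -508934773/3761953440 ≈ -0.13528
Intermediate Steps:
c = 5 (c = -1 + 6 = 5)
M(Q, x) = (1680 + Q)/(34 + x) (M(Q, x) = (Q + 1680)/(x + 34) = (1680 + Q)/(34 + x))
(M(-1771, -555) - 1*(-976842))/(-7220640) = ((1680 - 1771)/(34 - 555) - 1*(-976842))/(-7220640) = (-91/(-521) + 976842)*(-1/7220640) = (-1/521*(-91) + 976842)*(-1/7220640) = (91/521 + 976842)*(-1/7220640) = (508934773/521)*(-1/7220640) = -508934773/3761953440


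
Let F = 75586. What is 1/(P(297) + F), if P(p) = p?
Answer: 1/75883 ≈ 1.3178e-5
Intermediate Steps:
1/(P(297) + F) = 1/(297 + 75586) = 1/75883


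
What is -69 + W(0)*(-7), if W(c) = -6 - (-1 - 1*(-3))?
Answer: -13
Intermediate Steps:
W(c) = -8 (W(c) = -6 - (-1 + 3) = -6 - 1*2 = -6 - 2 = -8)
-69 + W(0)*(-7) = -69 - 8*(-7) = -69 + 56 = -13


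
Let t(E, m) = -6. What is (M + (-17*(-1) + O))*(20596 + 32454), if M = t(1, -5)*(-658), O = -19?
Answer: 209335300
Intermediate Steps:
M = 3948 (M = -6*(-658) = 3948)
(M + (-17*(-1) + O))*(20596 + 32454) = (3948 + (-17*(-1) - 19))*(20596 + 32454) = (3948 + (17 - 19))*53050 = (3948 - 2)*53050 = 3946*53050 = 209335300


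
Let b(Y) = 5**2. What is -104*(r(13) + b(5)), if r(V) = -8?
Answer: -1768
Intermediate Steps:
b(Y) = 25
-104*(r(13) + b(5)) = -104*(-8 + 25) = -104*17 = -1768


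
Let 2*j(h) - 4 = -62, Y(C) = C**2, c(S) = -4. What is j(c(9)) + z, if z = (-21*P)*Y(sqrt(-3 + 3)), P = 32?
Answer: -29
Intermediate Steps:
j(h) = -29 (j(h) = 2 + (1/2)*(-62) = 2 - 31 = -29)
z = 0 (z = (-21*32)*(sqrt(-3 + 3))**2 = -672*(sqrt(0))**2 = -672*0**2 = -672*0 = 0)
j(c(9)) + z = -29 + 0 = -29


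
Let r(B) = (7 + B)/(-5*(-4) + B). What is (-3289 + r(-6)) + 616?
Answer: -37421/14 ≈ -2672.9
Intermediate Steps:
r(B) = (7 + B)/(20 + B)
(-3289 + r(-6)) + 616 = (-3289 + (7 - 6)/(20 - 6)) + 616 = (-3289 + 1/14) + 616 = -46045/14 + 616 = -37421/14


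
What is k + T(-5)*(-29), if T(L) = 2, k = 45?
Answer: -13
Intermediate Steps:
k + T(-5)*(-29) = 45 + 2*(-29) = 45 - 58 = -13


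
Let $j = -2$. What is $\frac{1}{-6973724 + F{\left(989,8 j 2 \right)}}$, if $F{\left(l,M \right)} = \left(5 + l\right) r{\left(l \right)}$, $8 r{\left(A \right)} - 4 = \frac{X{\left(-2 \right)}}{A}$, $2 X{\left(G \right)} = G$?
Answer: $- \frac{3956}{27586086509} \approx -1.4341 \cdot 10^{-7}$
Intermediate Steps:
$X{\left(G \right)} = \frac{G}{2}$
$r{\left(A \right)} = \frac{1}{2} - \frac{1}{8 A}$ ($r{\left(A \right)} = \frac{1}{2} + \frac{\frac{1}{2} \left(-2\right) \frac{1}{A}}{8} = \frac{1}{2} + \frac{\left(-1\right) \frac{1}{A}}{8} = \frac{1}{2} - \frac{1}{8 A}$)
$F{\left(l,M \right)} = \frac{\left(-1 + 4 l\right) \left(5 + l\right)}{8 l}$ ($F{\left(l,M \right)} = \left(5 + l\right) \frac{-1 + 4 l}{8 l} = \frac{\left(-1 + 4 l\right) \left(5 + l\right)}{8 l}$)
$\frac{1}{-6973724 + F{\left(989,8 j 2 \right)}} = \frac{1}{-6973724 + \frac{\left(-1 + 4 \cdot 989\right) \left(5 + 989\right)}{8 \cdot 989}} = \frac{1}{-6973724 + \frac{1}{8} \cdot \frac{1}{989} \left(-1 + 3956\right) 994} = \frac{1}{-6973724 + \frac{1}{8} \cdot \frac{1}{989} \cdot 3955 \cdot 994} = \frac{1}{-6973724 + \frac{1965635}{3956}} = \frac{1}{- \frac{27586086509}{3956}} = - \frac{3956}{27586086509}$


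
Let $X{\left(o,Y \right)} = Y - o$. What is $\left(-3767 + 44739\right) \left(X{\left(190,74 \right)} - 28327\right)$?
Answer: $-1165366596$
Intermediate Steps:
$\left(-3767 + 44739\right) \left(X{\left(190,74 \right)} - 28327\right) = \left(-3767 + 44739\right) \left(\left(74 - 190\right) - 28327\right) = 40972 \left(\left(74 - 190\right) - 28327\right) = 40972 \left(-116 - 28327\right) = 40972 \left(-28443\right) = -1165366596$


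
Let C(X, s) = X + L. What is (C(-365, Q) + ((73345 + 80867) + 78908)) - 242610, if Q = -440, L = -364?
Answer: -10219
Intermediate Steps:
C(X, s) = -364 + X (C(X, s) = X - 364 = -364 + X)
(C(-365, Q) + ((73345 + 80867) + 78908)) - 242610 = ((-364 - 365) + ((73345 + 80867) + 78908)) - 242610 = (-729 + (154212 + 78908)) - 242610 = (-729 + 233120) - 242610 = 232391 - 242610 = -10219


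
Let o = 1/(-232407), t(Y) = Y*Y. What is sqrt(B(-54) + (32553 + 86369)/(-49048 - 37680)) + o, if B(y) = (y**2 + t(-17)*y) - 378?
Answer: -1/232407 + I*sqrt(6144030649133)/21682 ≈ -4.3028e-6 + 114.32*I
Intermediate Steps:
t(Y) = Y**2
B(y) = -378 + y**2 + 289*y (B(y) = (y**2 + (-17)**2*y) - 378 = (y**2 + 289*y) - 378 = -378 + y**2 + 289*y)
o = -1/232407 ≈ -4.3028e-6
sqrt(B(-54) + (32553 + 86369)/(-49048 - 37680)) + o = sqrt((-378 + (-54)**2 + 289*(-54)) + (32553 + 86369)/(-49048 - 37680)) - 1/232407 = sqrt((-378 + 2916 - 15606) + 118922/(-86728)) - 1/232407 = sqrt(-13068 + 118922*(-1/86728)) - 1/232407 = sqrt(-13068 - 59461/43364) - 1/232407 = sqrt(-566740213/43364) - 1/232407 = I*sqrt(6144030649133)/21682 - 1/232407 = -1/232407 + I*sqrt(6144030649133)/21682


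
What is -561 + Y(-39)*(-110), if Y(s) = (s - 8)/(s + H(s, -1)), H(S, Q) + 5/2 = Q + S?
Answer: -101783/163 ≈ -624.44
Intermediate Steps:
H(S, Q) = -5/2 + Q + S (H(S, Q) = -5/2 + (Q + S) = -5/2 + Q + S)
Y(s) = (-8 + s)/(-7/2 + 2*s) (Y(s) = (s - 8)/(s + (-5/2 - 1 + s)) = (-8 + s)/(s + (-7/2 + s)) = (-8 + s)/(-7/2 + 2*s))
-561 + Y(-39)*(-110) = -561 + (2*(-8 - 39)/(-7 + 4*(-39)))*(-110) = -561 + (2*(-47)/(-7 - 156))*(-110) = -561 + (2*(-47)/(-163))*(-110) = -561 + (2*(-1/163)*(-47))*(-110) = -561 + (94/163)*(-110) = -561 - 10340/163 = -101783/163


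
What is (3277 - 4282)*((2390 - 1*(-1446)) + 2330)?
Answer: -6196830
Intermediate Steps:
(3277 - 4282)*((2390 - 1*(-1446)) + 2330) = -1005*((2390 + 1446) + 2330) = -1005*(3836 + 2330) = -1005*6166 = -6196830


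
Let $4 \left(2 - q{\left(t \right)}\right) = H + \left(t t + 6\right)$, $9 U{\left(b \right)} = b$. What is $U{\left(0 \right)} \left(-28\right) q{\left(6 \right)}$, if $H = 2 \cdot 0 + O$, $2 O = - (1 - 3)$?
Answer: $0$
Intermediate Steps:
$O = 1$ ($O = \frac{\left(-1\right) \left(1 - 3\right)}{2} = \frac{\left(-1\right) \left(-2\right)}{2} = \frac{1}{2} \cdot 2 = 1$)
$U{\left(b \right)} = \frac{b}{9}$
$H = 1$ ($H = 2 \cdot 0 + 1 = 0 + 1 = 1$)
$q{\left(t \right)} = \frac{1}{4} - \frac{t^{2}}{4}$ ($q{\left(t \right)} = 2 - \frac{1 + \left(t t + 6\right)}{4} = 2 - \frac{1 + \left(t^{2} + 6\right)}{4} = 2 - \frac{1 + \left(6 + t^{2}\right)}{4} = 2 - \frac{7 + t^{2}}{4} = 2 - \left(\frac{7}{4} + \frac{t^{2}}{4}\right) = \frac{1}{4} - \frac{t^{2}}{4}$)
$U{\left(0 \right)} \left(-28\right) q{\left(6 \right)} = \frac{1}{9} \cdot 0 \left(-28\right) \left(\frac{1}{4} - \frac{6^{2}}{4}\right) = 0 \left(-28\right) \left(\frac{1}{4} - 9\right) = 0 \left(\frac{1}{4} - 9\right) = 0 \left(- \frac{35}{4}\right) = 0$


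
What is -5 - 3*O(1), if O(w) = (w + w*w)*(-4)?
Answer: 19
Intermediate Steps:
O(w) = -4*w - 4*w² (O(w) = (w + w²)*(-4) = -4*w - 4*w²)
-5 - 3*O(1) = -5 - (-12)*(1 + 1) = -5 - (-12)*2 = -5 - 3*(-8) = -5 + 24 = 19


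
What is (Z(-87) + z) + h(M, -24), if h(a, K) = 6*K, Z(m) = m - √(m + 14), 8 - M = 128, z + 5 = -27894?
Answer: -28130 - I*√73 ≈ -28130.0 - 8.544*I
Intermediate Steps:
z = -27899 (z = -5 - 27894 = -27899)
M = -120 (M = 8 - 1*128 = 8 - 128 = -120)
Z(m) = m - √(14 + m)
(Z(-87) + z) + h(M, -24) = ((-87 - √(14 - 87)) - 27899) + 6*(-24) = ((-87 - √(-73)) - 27899) - 144 = ((-87 - I*√73) - 27899) - 144 = (-27986 - I*√73) - 144 = -28130 - I*√73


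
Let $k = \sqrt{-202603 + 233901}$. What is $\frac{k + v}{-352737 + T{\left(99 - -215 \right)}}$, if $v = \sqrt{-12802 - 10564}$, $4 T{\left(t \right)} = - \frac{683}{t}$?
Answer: $- \frac{1256 \sqrt{31298}}{443038355} - \frac{1256 i \sqrt{23366}}{443038355} \approx -0.00050154 - 0.00043335 i$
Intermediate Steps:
$T{\left(t \right)} = - \frac{683}{4 t}$ ($T{\left(t \right)} = \frac{\left(-683\right) \frac{1}{t}}{4} = - \frac{683}{4 t}$)
$k = \sqrt{31298} \approx 176.91$
$v = i \sqrt{23366}$ ($v = \sqrt{-23366} = i \sqrt{23366} \approx 152.86 i$)
$\frac{k + v}{-352737 + T{\left(99 - -215 \right)}} = \frac{\sqrt{31298} + i \sqrt{23366}}{-352737 - \frac{683}{4 \left(99 - -215\right)}} = \frac{\sqrt{31298} + i \sqrt{23366}}{-352737 - \frac{683}{4 \left(99 + 215\right)}} = \frac{\sqrt{31298} + i \sqrt{23366}}{-352737 - \frac{683}{4 \cdot 314}} = \frac{\sqrt{31298} + i \sqrt{23366}}{-352737 - \frac{683}{1256}} = \frac{\sqrt{31298} + i \sqrt{23366}}{- \frac{443038355}{1256}} = \left(\sqrt{31298} + i \sqrt{23366}\right) \left(- \frac{1256}{443038355}\right) = - \frac{1256 \sqrt{31298}}{443038355} - \frac{1256 i \sqrt{23366}}{443038355}$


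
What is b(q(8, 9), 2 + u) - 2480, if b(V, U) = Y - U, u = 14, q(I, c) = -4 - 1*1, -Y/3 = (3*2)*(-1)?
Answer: -2478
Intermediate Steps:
Y = 18 (Y = -3*3*2*(-1) = -18*(-1) = -3*(-6) = 18)
q(I, c) = -5 (q(I, c) = -4 - 1 = -5)
b(V, U) = 18 - U
b(q(8, 9), 2 + u) - 2480 = (18 - (2 + 14)) - 2480 = (18 - 1*16) - 2480 = (18 - 16) - 2480 = 2 - 2480 = -2478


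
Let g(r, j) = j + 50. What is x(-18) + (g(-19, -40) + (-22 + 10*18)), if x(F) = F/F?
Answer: 169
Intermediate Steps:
g(r, j) = 50 + j
x(F) = 1
x(-18) + (g(-19, -40) + (-22 + 10*18)) = 1 + ((50 - 40) + (-22 + 10*18)) = 1 + (10 + (-22 + 180)) = 1 + (10 + 158) = 1 + 168 = 169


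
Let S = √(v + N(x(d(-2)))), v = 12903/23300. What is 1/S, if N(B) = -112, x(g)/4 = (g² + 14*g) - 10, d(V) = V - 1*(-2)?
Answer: -10*I*√605030401/2596697 ≈ -0.094726*I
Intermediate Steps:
d(V) = 2 + V (d(V) = V + 2 = 2 + V)
x(g) = -40 + 4*g² + 56*g (x(g) = 4*((g² + 14*g) - 10) = 4*(-10 + g² + 14*g) = -40 + 4*g² + 56*g)
v = 12903/23300 (v = 12903*(1/23300) = 12903/23300 ≈ 0.55378)
S = I*√605030401/2330 (S = √(12903/23300 - 112) = √(-2596697/23300) = I*√605030401/2330 ≈ 10.557*I)
1/S = 1/(I*√605030401/2330) = -10*I*√605030401/2596697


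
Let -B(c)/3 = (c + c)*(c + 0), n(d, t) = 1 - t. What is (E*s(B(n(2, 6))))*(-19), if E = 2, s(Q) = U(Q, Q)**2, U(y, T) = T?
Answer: -855000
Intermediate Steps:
B(c) = -6*c**2 (B(c) = -3*(c + c)*(c + 0) = -3*2*c*c = -6*c**2)
s(Q) = Q**2
(E*s(B(n(2, 6))))*(-19) = (2*(-6*(1 - 1*6)**2)**2)*(-19) = (2*(-6*(1 - 6)**2)**2)*(-19) = (2*(-6*(-5)**2)**2)*(-19) = (2*(-6*25)**2)*(-19) = (2*(-150)**2)*(-19) = (2*22500)*(-19) = 45000*(-19) = -855000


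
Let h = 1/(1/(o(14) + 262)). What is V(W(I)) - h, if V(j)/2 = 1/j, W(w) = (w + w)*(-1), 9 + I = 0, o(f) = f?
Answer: -2483/9 ≈ -275.89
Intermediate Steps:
I = -9 (I = -9 + 0 = -9)
W(w) = -2*w (W(w) = (2*w)*(-1) = -2*w)
V(j) = 2/j (V(j) = 2*(1/j) = 2/j)
h = 276 (h = 1/(1/(14 + 262)) = 1/(1/276) = 276)
V(W(I)) - h = 2/((-2*(-9))) - 1*276 = 2/18 - 276 = 2*(1/18) - 276 = ⅑ - 276 = -2483/9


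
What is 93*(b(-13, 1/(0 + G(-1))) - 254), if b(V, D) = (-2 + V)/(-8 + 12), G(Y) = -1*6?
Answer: -95883/4 ≈ -23971.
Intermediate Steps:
G(Y) = -6
b(V, D) = -½ + V/4 (b(V, D) = (-2 + V)/4 = (-2 + V)*(¼) = -½ + V/4)
93*(b(-13, 1/(0 + G(-1))) - 254) = 93*((-½ + (¼)*(-13)) - 254) = 93*((-½ - 13/4) - 254) = 93*(-15/4 - 254) = 93*(-1031/4) = -95883/4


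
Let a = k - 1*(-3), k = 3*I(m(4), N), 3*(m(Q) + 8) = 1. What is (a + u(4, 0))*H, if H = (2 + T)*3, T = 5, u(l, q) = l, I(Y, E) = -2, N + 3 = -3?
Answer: 21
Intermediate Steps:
N = -6 (N = -3 - 3 = -6)
m(Q) = -23/3 (m(Q) = -8 + (⅓)*1 = -8 + ⅓ = -23/3)
k = -6 (k = 3*(-2) = -6)
a = -3 (a = -6 - 1*(-3) = -6 + 3 = -3)
H = 21 (H = (2 + 5)*3 = 7*3 = 21)
(a + u(4, 0))*H = (-3 + 4)*21 = 1*21 = 21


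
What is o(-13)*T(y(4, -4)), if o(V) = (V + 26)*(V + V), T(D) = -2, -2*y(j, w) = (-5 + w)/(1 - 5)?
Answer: 676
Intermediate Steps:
y(j, w) = -5/8 + w/8 (y(j, w) = -(-5 + w)/(2*(1 - 5)) = -(-5 + w)/(2*(-4)) = -(-5 + w)*(-1)/(2*4) = -(5/4 - w/4)/2 = -5/8 + w/8)
o(V) = 2*V*(26 + V) (o(V) = (26 + V)*(2*V) = 2*V*(26 + V))
o(-13)*T(y(4, -4)) = (2*(-13)*(26 - 13))*(-2) = (2*(-13)*13)*(-2) = -338*(-2) = 676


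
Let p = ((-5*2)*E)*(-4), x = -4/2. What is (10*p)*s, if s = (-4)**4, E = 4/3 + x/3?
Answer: 204800/3 ≈ 68267.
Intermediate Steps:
x = -2 (x = -4*1/2 = -2)
E = 2/3 (E = 4/3 - 2/3 = 2/3 ≈ 0.66667)
s = 256
p = 80/3 (p = (-5*2*(2/3))*(-4) = -10*2/3*(-4) = -20/3*(-4) = 80/3 ≈ 26.667)
(10*p)*s = (10*(80/3))*256 = (800/3)*256 = 204800/3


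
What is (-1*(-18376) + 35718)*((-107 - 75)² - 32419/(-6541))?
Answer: 11721980633282/6541 ≈ 1.7921e+9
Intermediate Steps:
(-1*(-18376) + 35718)*((-107 - 75)² - 32419/(-6541)) = (18376 + 35718)*((-182)² - 32419*(-1/6541)) = 54094*(33124 + 32419/6541) = 54094*(216696503/6541) = 11721980633282/6541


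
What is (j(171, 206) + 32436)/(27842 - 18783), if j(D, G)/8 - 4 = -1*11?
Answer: 32380/9059 ≈ 3.5743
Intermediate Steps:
j(D, G) = -56 (j(D, G) = 32 + 8*(-1*11) = 32 + 8*(-11) = 32 - 88 = -56)
(j(171, 206) + 32436)/(27842 - 18783) = (-56 + 32436)/(27842 - 18783) = 32380/9059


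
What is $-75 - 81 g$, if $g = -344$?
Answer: $27789$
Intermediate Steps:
$-75 - 81 g = -75 - -27864 = -75 + 27864 = 27789$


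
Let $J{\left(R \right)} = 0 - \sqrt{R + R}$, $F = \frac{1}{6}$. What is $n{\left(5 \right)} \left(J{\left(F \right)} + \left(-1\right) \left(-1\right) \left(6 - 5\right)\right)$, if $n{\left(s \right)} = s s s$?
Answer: $125 - \frac{125 \sqrt{3}}{3} \approx 52.831$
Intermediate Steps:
$n{\left(s \right)} = s^{3}$ ($n{\left(s \right)} = s^{2} s = s^{3}$)
$F = \frac{1}{6} \approx 0.16667$
$J{\left(R \right)} = - \sqrt{2} \sqrt{R}$ ($J{\left(R \right)} = 0 - \sqrt{2 R} = 0 - \sqrt{2} \sqrt{R} = - \sqrt{2} \sqrt{R}$)
$n{\left(5 \right)} \left(J{\left(F \right)} + \left(-1\right) \left(-1\right) \left(6 - 5\right)\right) = 5^{3} \left(- \frac{\sqrt{2}}{\sqrt{6}} + \left(-1\right) \left(-1\right) \left(6 - 5\right)\right) = 125 \left(- \sqrt{2} \frac{\sqrt{6}}{6} + 1 \cdot 1\right) = 125 \left(- \frac{\sqrt{3}}{3} + 1\right) = 125 \left(1 - \frac{\sqrt{3}}{3}\right) = 125 - \frac{125 \sqrt{3}}{3}$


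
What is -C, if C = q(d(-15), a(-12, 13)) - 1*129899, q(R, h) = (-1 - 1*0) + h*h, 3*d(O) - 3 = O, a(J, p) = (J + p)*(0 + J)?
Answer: 129756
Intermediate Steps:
a(J, p) = J*(J + p) (a(J, p) = (J + p)*J = J*(J + p))
d(O) = 1 + O/3
q(R, h) = -1 + h² (q(R, h) = (-1 + 0) + h² = -1 + h²)
C = -129756 (C = (-1 + (-12*(-12 + 13))²) - 1*129899 = (-1 + (-12*1)²) - 129899 = (-1 + (-12)²) - 129899 = (-1 + 144) - 129899 = 143 - 129899 = -129756)
-C = -1*(-129756) = 129756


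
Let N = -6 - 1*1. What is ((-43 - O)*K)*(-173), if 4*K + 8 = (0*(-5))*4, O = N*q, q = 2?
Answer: -10034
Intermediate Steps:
N = -7 (N = -6 - 1 = -7)
O = -14 (O = -7*2 = -14)
K = -2 (K = -2 + ((0*(-5))*4)/4 = -2 + (0*4)/4 = -2 + (¼)*0 = -2 + 0 = -2)
((-43 - O)*K)*(-173) = ((-43 - 1*(-14))*(-2))*(-173) = ((-43 + 14)*(-2))*(-173) = -29*(-2)*(-173) = 58*(-173) = -10034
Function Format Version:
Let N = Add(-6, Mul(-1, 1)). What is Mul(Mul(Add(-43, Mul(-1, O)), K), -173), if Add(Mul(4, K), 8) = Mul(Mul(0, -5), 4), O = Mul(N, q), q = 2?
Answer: -10034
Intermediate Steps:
N = -7 (N = Add(-6, -1) = -7)
O = -14 (O = Mul(-7, 2) = -14)
K = -2 (K = Add(-2, Mul(Rational(1, 4), Mul(Mul(0, -5), 4))) = Add(-2, Mul(Rational(1, 4), Mul(0, 4))) = Add(-2, Mul(Rational(1, 4), 0)) = Add(-2, 0) = -2)
Mul(Mul(Add(-43, Mul(-1, O)), K), -173) = Mul(Mul(Add(-43, Mul(-1, -14)), -2), -173) = Mul(Mul(Add(-43, 14), -2), -173) = Mul(Mul(-29, -2), -173) = Mul(58, -173) = -10034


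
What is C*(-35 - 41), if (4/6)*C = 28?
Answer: -3192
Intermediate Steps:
C = 42 (C = (3/2)*28 = 42)
C*(-35 - 41) = 42*(-35 - 41) = 42*(-76) = -3192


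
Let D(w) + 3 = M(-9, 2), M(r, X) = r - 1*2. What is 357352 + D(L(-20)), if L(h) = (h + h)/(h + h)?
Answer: 357338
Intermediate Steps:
L(h) = 1 (L(h) = (2*h)/((2*h)) = (2*h)*(1/(2*h)) = 1)
M(r, X) = -2 + r (M(r, X) = r - 2 = -2 + r)
D(w) = -14 (D(w) = -3 + (-2 - 9) = -3 - 11 = -14)
357352 + D(L(-20)) = 357352 - 14 = 357338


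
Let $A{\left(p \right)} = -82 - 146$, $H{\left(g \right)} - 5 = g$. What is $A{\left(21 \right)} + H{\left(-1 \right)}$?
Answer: $-224$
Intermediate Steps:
$H{\left(g \right)} = 5 + g$
$A{\left(p \right)} = -228$ ($A{\left(p \right)} = -82 - 146 = -228$)
$A{\left(21 \right)} + H{\left(-1 \right)} = -228 + \left(5 - 1\right) = -228 + 4 = -224$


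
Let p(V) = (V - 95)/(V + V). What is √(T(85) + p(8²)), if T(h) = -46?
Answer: I*√11838/16 ≈ 6.8002*I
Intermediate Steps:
p(V) = (-95 + V)/(2*V) (p(V) = (-95 + V)/((2*V)) = (-95 + V)*(1/(2*V)) = (-95 + V)/(2*V))
√(T(85) + p(8²)) = √(-46 + (-95 + 8²)/(2*(8²))) = √(-46 + (½)*(-95 + 64)/64) = √(-46 + (½)*(1/64)*(-31)) = √(-46 - 31/128) = √(-5919/128) = I*√11838/16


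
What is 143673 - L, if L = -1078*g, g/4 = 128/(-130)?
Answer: 9062777/65 ≈ 1.3943e+5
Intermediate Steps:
g = -256/65 (g = 4*(128/(-130)) = 4*(128*(-1/130)) = 4*(-64/65) = -256/65 ≈ -3.9385)
L = 275968/65 (L = -1078*(-256/65) = 275968/65 ≈ 4245.7)
143673 - L = 143673 - 1*275968/65 = 143673 - 275968/65 = 9062777/65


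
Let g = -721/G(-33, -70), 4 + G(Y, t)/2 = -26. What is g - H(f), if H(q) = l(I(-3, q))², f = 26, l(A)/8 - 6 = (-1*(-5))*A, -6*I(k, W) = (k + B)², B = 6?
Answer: -7919/60 ≈ -131.98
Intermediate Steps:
G(Y, t) = -60 (G(Y, t) = -8 + 2*(-26) = -8 - 52 = -60)
I(k, W) = -(6 + k)²/6 (I(k, W) = -(k + 6)²/6 = -(6 + k)²/6)
l(A) = 48 + 40*A (l(A) = 48 + 8*((-1*(-5))*A) = 48 + 8*(5*A) = 48 + 40*A)
g = 721/60 (g = -721/(-60) = -721*(-1/60) = 721/60 ≈ 12.017)
H(q) = 144 (H(q) = (48 + 40*(-(6 - 3)²/6))² = (48 + 40*(-⅙*3²))² = (48 + 40*(-⅙*9))² = (48 + 40*(-3/2))² = (48 - 60)² = (-12)² = 144)
g - H(f) = 721/60 - 1*144 = 721/60 - 144 = -7919/60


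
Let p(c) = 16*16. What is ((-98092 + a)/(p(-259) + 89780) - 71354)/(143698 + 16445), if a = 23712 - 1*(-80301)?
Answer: -6424422823/14418635148 ≈ -0.44556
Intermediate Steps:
p(c) = 256
a = 104013 (a = 23712 + 80301 = 104013)
((-98092 + a)/(p(-259) + 89780) - 71354)/(143698 + 16445) = ((-98092 + 104013)/(256 + 89780) - 71354)/(143698 + 16445) = (5921/90036 - 71354)/160143 = (5921*(1/90036) - 71354)*(1/160143) = (5921/90036 - 71354)*(1/160143) = -6424422823/90036*1/160143 = -6424422823/14418635148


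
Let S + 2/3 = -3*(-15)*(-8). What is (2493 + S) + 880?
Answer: 9037/3 ≈ 3012.3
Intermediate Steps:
S = -1082/3 (S = -2/3 - 3*(-15)*(-8) = -2/3 + 45*(-8) = -2/3 - 360 = -1082/3 ≈ -360.67)
(2493 + S) + 880 = (2493 - 1082/3) + 880 = 6397/3 + 880 = 9037/3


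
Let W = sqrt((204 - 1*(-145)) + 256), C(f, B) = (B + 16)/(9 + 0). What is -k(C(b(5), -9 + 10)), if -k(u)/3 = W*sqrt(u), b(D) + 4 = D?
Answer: 11*sqrt(85) ≈ 101.42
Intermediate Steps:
b(D) = -4 + D
C(f, B) = 16/9 + B/9 (C(f, B) = (16 + B)/9 = (16 + B)*(1/9) = 16/9 + B/9)
W = 11*sqrt(5) (W = sqrt((204 + 145) + 256) = sqrt(349 + 256) = sqrt(605) = 11*sqrt(5) ≈ 24.597)
k(u) = -33*sqrt(5)*sqrt(u) (k(u) = -3*11*sqrt(5)*sqrt(u) = -33*sqrt(5)*sqrt(u))
-k(C(b(5), -9 + 10)) = -(-33)*sqrt(5)*sqrt(16/9 + (-9 + 10)/9) = -(-33)*sqrt(5)*sqrt(16/9 + (1/9)*1) = -(-33)*sqrt(5)*sqrt(16/9 + 1/9) = -(-33)*sqrt(5)*sqrt(17/9) = -(-33)*sqrt(5)*sqrt(17)/3 = -(-11)*sqrt(85) = 11*sqrt(85)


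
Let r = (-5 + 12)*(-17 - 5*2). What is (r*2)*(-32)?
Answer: 12096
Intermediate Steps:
r = -189 (r = 7*(-17 - 10) = 7*(-27) = -189)
(r*2)*(-32) = -189*2*(-32) = -378*(-32) = 12096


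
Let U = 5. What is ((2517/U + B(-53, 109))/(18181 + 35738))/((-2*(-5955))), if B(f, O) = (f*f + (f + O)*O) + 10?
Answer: 23566/1605438225 ≈ 1.4679e-5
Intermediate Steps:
B(f, O) = 10 + f² + O*(O + f) (B(f, O) = (f² + (O + f)*O) + 10 = (f² + O*(O + f)) + 10 = 10 + f² + O*(O + f))
((2517/U + B(-53, 109))/(18181 + 35738))/((-2*(-5955))) = ((2517/5 + (10 + 109² + (-53)² + 109*(-53)))/(18181 + 35738))/((-2*(-5955))) = ((2517*(⅕) + (10 + 11881 + 2809 - 5777))/53919)/11910 = ((2517/5 + 8923)*(1/53919))*(1/11910) = ((47132/5)*(1/53919))*(1/11910) = (47132/269595)*(1/11910) = 23566/1605438225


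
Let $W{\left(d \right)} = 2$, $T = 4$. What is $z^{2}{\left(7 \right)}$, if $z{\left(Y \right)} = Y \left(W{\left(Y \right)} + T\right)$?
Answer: $1764$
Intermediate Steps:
$z{\left(Y \right)} = 6 Y$ ($z{\left(Y \right)} = Y \left(2 + 4\right) = Y 6 = 6 Y$)
$z^{2}{\left(7 \right)} = \left(6 \cdot 7\right)^{2} = 42^{2} = 1764$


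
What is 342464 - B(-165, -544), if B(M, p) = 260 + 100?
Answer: 342104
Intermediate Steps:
B(M, p) = 360
342464 - B(-165, -544) = 342464 - 1*360 = 342464 - 360 = 342104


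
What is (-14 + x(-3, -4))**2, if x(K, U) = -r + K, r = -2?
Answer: 225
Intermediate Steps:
x(K, U) = 2 + K (x(K, U) = -1*(-2) + K = 2 + K)
(-14 + x(-3, -4))**2 = (-14 + (2 - 3))**2 = (-14 - 1)**2 = (-15)**2 = 225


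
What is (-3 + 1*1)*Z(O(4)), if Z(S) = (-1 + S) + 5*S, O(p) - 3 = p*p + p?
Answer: -274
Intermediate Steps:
O(p) = 3 + p + p² (O(p) = 3 + (p*p + p) = 3 + (p² + p) = 3 + (p + p²) = 3 + p + p²)
Z(S) = -1 + 6*S
(-3 + 1*1)*Z(O(4)) = (-3 + 1*1)*(-1 + 6*(3 + 4 + 4²)) = (-3 + 1)*(-1 + 6*(3 + 4 + 16)) = -2*(-1 + 6*23) = -2*(-1 + 138) = -2*137 = -274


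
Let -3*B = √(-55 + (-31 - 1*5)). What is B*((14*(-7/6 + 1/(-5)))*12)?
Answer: 1148*I*√91/15 ≈ 730.08*I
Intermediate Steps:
B = -I*√91/3 (B = -√(-55 + (-31 - 1*5))/3 = -√(-55 + (-31 - 5))/3 = -√(-55 - 36)/3 = -I*√91/3 ≈ -3.1798*I)
B*((14*(-7/6 + 1/(-5)))*12) = (-I*√91/3)*((14*(-7/6 + 1/(-5)))*12) = (-I*√91/3)*((14*(-7*⅙ + 1*(-⅕)))*12) = (-I*√91/3)*((14*(-7/6 - ⅕))*12) = (-I*√91/3)*((14*(-41/30))*12) = (-I*√91/3)*(-287/15*12) = -I*√91/3*(-1148/5) = 1148*I*√91/15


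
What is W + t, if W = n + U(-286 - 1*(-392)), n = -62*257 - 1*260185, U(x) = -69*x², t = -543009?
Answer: -1594412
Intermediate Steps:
n = -276119 (n = -15934 - 260185 = -276119)
W = -1051403 (W = -276119 - 69*(-286 - 1*(-392))² = -276119 - 69*(-286 + 392)² = -276119 - 69*106² = -276119 - 69*11236 = -276119 - 775284 = -1051403)
W + t = -1051403 - 543009 = -1594412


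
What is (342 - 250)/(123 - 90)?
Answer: 92/33 ≈ 2.7879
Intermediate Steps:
(342 - 250)/(123 - 90) = 92/33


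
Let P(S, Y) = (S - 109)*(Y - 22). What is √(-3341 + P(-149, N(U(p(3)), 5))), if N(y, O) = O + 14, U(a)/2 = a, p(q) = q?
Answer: I*√2567 ≈ 50.666*I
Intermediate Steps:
U(a) = 2*a
N(y, O) = 14 + O
P(S, Y) = (-109 + S)*(-22 + Y)
√(-3341 + P(-149, N(U(p(3)), 5))) = √(-3341 + (2398 - 109*(14 + 5) - 22*(-149) - 149*(14 + 5))) = √(-3341 + (2398 - 109*19 + 3278 - 149*19)) = √(-3341 + (2398 - 2071 + 3278 - 2831)) = √(-3341 + 774) = √(-2567) = I*√2567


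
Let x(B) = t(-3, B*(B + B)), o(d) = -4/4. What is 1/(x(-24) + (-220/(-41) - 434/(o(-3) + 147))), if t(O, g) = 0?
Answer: 2993/7163 ≈ 0.41784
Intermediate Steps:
o(d) = -1 (o(d) = -4*¼ = -1)
x(B) = 0
1/(x(-24) + (-220/(-41) - 434/(o(-3) + 147))) = 1/(0 + (-220/(-41) - 434/(-1 + 147))) = 1/(0 + (-220*(-1/41) - 434/146)) = 1/(0 + (220/41 - 434*1/146)) = 1/(0 + (220/41 - 217/73)) = 1/(0 + 7163/2993) = 1/(7163/2993) = 2993/7163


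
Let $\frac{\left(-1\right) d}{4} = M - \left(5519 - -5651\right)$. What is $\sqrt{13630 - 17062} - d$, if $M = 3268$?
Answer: $-31608 + 2 i \sqrt{858} \approx -31608.0 + 58.583 i$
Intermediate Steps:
$d = 31608$ ($d = - 4 \left(3268 - \left(5519 - -5651\right)\right) = - 4 \left(3268 - \left(5519 + 5651\right)\right) = - 4 \left(3268 - 11170\right) = \left(-4\right) \left(-7902\right) = 31608$)
$\sqrt{13630 - 17062} - d = \sqrt{13630 - 17062} - 31608 = \sqrt{-3432} - 31608 = 2 i \sqrt{858} - 31608 = -31608 + 2 i \sqrt{858}$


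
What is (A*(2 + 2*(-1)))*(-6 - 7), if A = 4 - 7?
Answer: 0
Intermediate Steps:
A = -3
(A*(2 + 2*(-1)))*(-6 - 7) = (-3*(2 + 2*(-1)))*(-6 - 7) = -3*(2 - 2)*(-13) = -3*0*(-13) = 0*(-13) = 0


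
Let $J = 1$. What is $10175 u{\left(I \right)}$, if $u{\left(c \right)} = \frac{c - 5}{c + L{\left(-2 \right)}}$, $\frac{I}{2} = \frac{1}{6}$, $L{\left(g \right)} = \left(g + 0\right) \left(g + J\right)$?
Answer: $-20350$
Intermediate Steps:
$L{\left(g \right)} = g \left(1 + g\right)$ ($L{\left(g \right)} = \left(g + 0\right) \left(g + 1\right) = g \left(1 + g\right)$)
$I = \frac{1}{3}$ ($I = \frac{2}{6} = 2 \cdot \frac{1}{6} = \frac{1}{3} \approx 0.33333$)
$u{\left(c \right)} = \frac{-5 + c}{2 + c}$ ($u{\left(c \right)} = \frac{c - 5}{c - 2 \left(1 - 2\right)} = \frac{-5 + c}{c - -2} = \frac{-5 + c}{c + 2} = \frac{-5 + c}{2 + c}$)
$10175 u{\left(I \right)} = 10175 \frac{-5 + \frac{1}{3}}{2 + \frac{1}{3}} = 10175 \frac{1}{\frac{7}{3}} \left(- \frac{14}{3}\right) = 10175 \cdot \frac{3}{7} \left(- \frac{14}{3}\right) = 10175 \left(-2\right) = -20350$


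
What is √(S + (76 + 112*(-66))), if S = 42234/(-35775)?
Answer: I*√4624641034/795 ≈ 85.541*I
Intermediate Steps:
S = -14078/11925 (S = 42234*(-1/35775) = -14078/11925 ≈ -1.1805)
√(S + (76 + 112*(-66))) = √(-14078/11925 + (76 + 112*(-66))) = √(-14078/11925 + (76 - 7392)) = √(-14078/11925 - 7316) = √(-87257378/11925) = I*√4624641034/795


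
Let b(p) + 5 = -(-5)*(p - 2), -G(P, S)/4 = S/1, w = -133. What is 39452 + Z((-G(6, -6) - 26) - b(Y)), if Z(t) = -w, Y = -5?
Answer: 39585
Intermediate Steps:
G(P, S) = -4*S (G(P, S) = -4*S/1 = -4*S)
b(p) = -15 + 5*p (b(p) = -5 - (-5)*(p - 2) = -5 - (-5)*(-2 + p) = -5 - (10 - 5*p) = -5 + (-10 + 5*p) = -15 + 5*p)
Z(t) = 133 (Z(t) = -1*(-133) = 133)
39452 + Z((-G(6, -6) - 26) - b(Y)) = 39452 + 133 = 39585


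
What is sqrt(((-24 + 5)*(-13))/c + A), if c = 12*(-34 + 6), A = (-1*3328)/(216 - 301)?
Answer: sqrt(1958525205)/7140 ≈ 6.1982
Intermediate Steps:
A = 3328/85 (A = -3328/(-85) = -3328*(-1/85) = 3328/85 ≈ 39.153)
c = -336 (c = 12*(-28) = -336)
sqrt(((-24 + 5)*(-13))/c + A) = sqrt(((-24 + 5)*(-13))/(-336) + 3328/85) = sqrt(-19*(-13)*(-1/336) + 3328/85) = sqrt(247*(-1/336) + 3328/85) = sqrt(-247/336 + 3328/85) = sqrt(1097213/28560) = sqrt(1958525205)/7140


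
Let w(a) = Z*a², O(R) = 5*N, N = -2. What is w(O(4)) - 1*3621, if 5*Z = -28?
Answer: -4181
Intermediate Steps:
Z = -28/5 (Z = (⅕)*(-28) = -28/5 ≈ -5.6000)
O(R) = -10 (O(R) = 5*(-2) = -10)
w(a) = -28*a²/5
w(O(4)) - 1*3621 = -28/5*(-10)² - 1*3621 = -28/5*100 - 3621 = -560 - 3621 = -4181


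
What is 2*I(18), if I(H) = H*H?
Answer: 648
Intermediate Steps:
I(H) = H**2
2*I(18) = 2*18**2 = 2*324 = 648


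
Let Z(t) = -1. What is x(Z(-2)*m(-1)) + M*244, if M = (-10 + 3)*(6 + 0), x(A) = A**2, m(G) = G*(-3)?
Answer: -10239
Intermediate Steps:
m(G) = -3*G
M = -42 (M = -7*6 = -42)
x(Z(-2)*m(-1)) + M*244 = (-(-3)*(-1))**2 - 42*244 = (-1*3)**2 - 10248 = (-3)**2 - 10248 = 9 - 10248 = -10239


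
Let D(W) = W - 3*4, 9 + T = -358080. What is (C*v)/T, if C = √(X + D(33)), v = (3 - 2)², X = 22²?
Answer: -√505/358089 ≈ -6.2756e-5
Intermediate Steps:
X = 484
T = -358089 (T = -9 - 358080 = -358089)
v = 1 (v = 1² = 1)
D(W) = -12 + W (D(W) = W - 12 = -12 + W)
C = √505 (C = √(484 + (-12 + 33)) = √(484 + 21) = √505 ≈ 22.472)
(C*v)/T = (√505*1)/(-358089) = √505*(-1/358089) = -√505/358089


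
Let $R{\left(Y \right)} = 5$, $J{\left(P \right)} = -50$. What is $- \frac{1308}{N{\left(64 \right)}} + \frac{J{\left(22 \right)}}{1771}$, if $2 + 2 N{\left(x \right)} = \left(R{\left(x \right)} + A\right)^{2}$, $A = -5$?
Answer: $\frac{2316418}{1771} \approx 1308.0$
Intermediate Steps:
$N{\left(x \right)} = -1$ ($N{\left(x \right)} = -1 + \frac{\left(5 - 5\right)^{2}}{2} = -1 + \frac{0^{2}}{2} = -1 + \frac{1}{2} \cdot 0 = -1 + 0 = -1$)
$- \frac{1308}{N{\left(64 \right)}} + \frac{J{\left(22 \right)}}{1771} = - \frac{1308}{-1} - \frac{50}{1771} = \left(-1308\right) \left(-1\right) - \frac{50}{1771} = 1308 - \frac{50}{1771} = \frac{2316418}{1771}$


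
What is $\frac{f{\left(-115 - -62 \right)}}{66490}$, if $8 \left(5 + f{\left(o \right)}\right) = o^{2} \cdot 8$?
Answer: $\frac{1402}{33245} \approx 0.042172$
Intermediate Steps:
$f{\left(o \right)} = -5 + o^{2}$ ($f{\left(o \right)} = -5 + \frac{o^{2} \cdot 8}{8} = -5 + \frac{8 o^{2}}{8} = -5 + o^{2}$)
$\frac{f{\left(-115 - -62 \right)}}{66490} = \frac{-5 + \left(-115 - -62\right)^{2}}{66490} = \left(-5 + \left(-115 + 62\right)^{2}\right) \frac{1}{66490} = \left(-5 + \left(-53\right)^{2}\right) \frac{1}{66490} = \left(-5 + 2809\right) \frac{1}{66490} = 2804 \cdot \frac{1}{66490} = \frac{1402}{33245}$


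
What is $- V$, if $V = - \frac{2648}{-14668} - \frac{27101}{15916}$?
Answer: $\frac{88842975}{58363972} \approx 1.5222$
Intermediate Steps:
$V = - \frac{88842975}{58363972}$ ($V = \left(-2648\right) \left(- \frac{1}{14668}\right) - \frac{27101}{15916} = \frac{662}{3667} - \frac{27101}{15916} = - \frac{88842975}{58363972} \approx -1.5222$)
$- V = \left(-1\right) \left(- \frac{88842975}{58363972}\right) = \frac{88842975}{58363972}$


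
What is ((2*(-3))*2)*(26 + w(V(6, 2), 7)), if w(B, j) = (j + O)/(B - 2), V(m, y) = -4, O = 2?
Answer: -294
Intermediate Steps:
w(B, j) = (2 + j)/(-2 + B) (w(B, j) = (j + 2)/(B - 2) = (2 + j)/(-2 + B))
((2*(-3))*2)*(26 + w(V(6, 2), 7)) = ((2*(-3))*2)*(26 + (2 + 7)/(-2 - 4)) = (-6*2)*(26 + 9/(-6)) = -12*(26 - 1/6*9) = -12*(26 - 3/2) = -12*49/2 = -294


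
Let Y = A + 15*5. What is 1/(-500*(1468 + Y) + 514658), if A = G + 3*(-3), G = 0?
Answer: -1/252342 ≈ -3.9629e-6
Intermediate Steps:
A = -9 (A = 0 + 3*(-3) = 0 - 9 = -9)
Y = 66 (Y = -9 + 15*5 = -9 + 75 = 66)
1/(-500*(1468 + Y) + 514658) = 1/(-500*(1468 + 66) + 514658) = 1/(-500*1534 + 514658) = 1/(-767000 + 514658) = 1/(-252342) = -1/252342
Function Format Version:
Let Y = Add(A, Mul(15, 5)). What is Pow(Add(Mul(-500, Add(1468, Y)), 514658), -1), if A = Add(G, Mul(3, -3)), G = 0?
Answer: Rational(-1, 252342) ≈ -3.9629e-6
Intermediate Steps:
A = -9 (A = Add(0, Mul(3, -3)) = Add(0, -9) = -9)
Y = 66 (Y = Add(-9, Mul(15, 5)) = Add(-9, 75) = 66)
Pow(Add(Mul(-500, Add(1468, Y)), 514658), -1) = Pow(Add(Mul(-500, Add(1468, 66)), 514658), -1) = Pow(Add(Mul(-500, 1534), 514658), -1) = Pow(Add(-767000, 514658), -1) = Pow(-252342, -1) = Rational(-1, 252342)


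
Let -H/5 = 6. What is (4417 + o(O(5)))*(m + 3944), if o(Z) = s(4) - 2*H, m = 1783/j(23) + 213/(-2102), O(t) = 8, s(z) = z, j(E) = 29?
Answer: 1094081143721/60958 ≈ 1.7948e+7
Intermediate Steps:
H = -30 (H = -5*6 = -30)
m = 3741689/60958 (m = 1783/29 + 213/(-2102) = 1783*(1/29) + 213*(-1/2102) = 1783/29 - 213/2102 = 3741689/60958 ≈ 61.381)
o(Z) = 64 (o(Z) = 4 - 2*(-30) = 4 + 60 = 64)
(4417 + o(O(5)))*(m + 3944) = (4417 + 64)*(3741689/60958 + 3944) = 4481*(244160041/60958) = 1094081143721/60958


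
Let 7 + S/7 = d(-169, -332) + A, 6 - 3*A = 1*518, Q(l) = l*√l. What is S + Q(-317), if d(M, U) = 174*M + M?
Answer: -624806/3 - 317*I*√317 ≈ -2.0827e+5 - 5644.0*I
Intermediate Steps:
Q(l) = l^(3/2)
d(M, U) = 175*M
A = -512/3 (A = 2 - 518/3 = -512/3 ≈ -170.67)
S = -624806/3 (S = -49 + 7*(175*(-169) - 512/3) = -49 + 7*(-29575 - 512/3) = -49 + 7*(-89237/3) = -49 - 624659/3 = -624806/3 ≈ -2.0827e+5)
S + Q(-317) = -624806/3 + (-317)^(3/2) = -624806/3 - 317*I*√317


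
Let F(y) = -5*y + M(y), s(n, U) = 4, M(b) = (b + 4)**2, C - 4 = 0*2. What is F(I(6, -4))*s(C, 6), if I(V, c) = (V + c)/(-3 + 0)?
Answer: 520/9 ≈ 57.778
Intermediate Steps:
I(V, c) = -V/3 - c/3 (I(V, c) = (V + c)/(-3) = (V + c)*(-1/3) = -V/3 - c/3)
C = 4 (C = 4 + 0*2 = 4 + 0 = 4)
M(b) = (4 + b)**2
F(y) = (4 + y)**2 - 5*y (F(y) = -5*y + (4 + y)**2 = (4 + y)**2 - 5*y)
F(I(6, -4))*s(C, 6) = ((4 + (-1/3*6 - 1/3*(-4)))**2 - 5*(-1/3*6 - 1/3*(-4)))*4 = ((4 + (-2 + 4/3))**2 - 5*(-2 + 4/3))*4 = ((4 - 2/3)**2 - 5*(-2/3))*4 = ((10/3)**2 + 10/3)*4 = (100/9 + 10/3)*4 = (130/9)*4 = 520/9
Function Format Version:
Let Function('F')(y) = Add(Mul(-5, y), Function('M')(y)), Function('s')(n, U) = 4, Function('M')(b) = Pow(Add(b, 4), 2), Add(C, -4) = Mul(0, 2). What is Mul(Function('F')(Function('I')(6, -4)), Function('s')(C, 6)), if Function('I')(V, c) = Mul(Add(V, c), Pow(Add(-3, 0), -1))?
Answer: Rational(520, 9) ≈ 57.778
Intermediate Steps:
Function('I')(V, c) = Add(Mul(Rational(-1, 3), V), Mul(Rational(-1, 3), c)) (Function('I')(V, c) = Mul(Add(V, c), Pow(-3, -1)) = Mul(Add(V, c), Rational(-1, 3)) = Add(Mul(Rational(-1, 3), V), Mul(Rational(-1, 3), c)))
C = 4 (C = Add(4, Mul(0, 2)) = Add(4, 0) = 4)
Function('M')(b) = Pow(Add(4, b), 2)
Function('F')(y) = Add(Pow(Add(4, y), 2), Mul(-5, y)) (Function('F')(y) = Add(Mul(-5, y), Pow(Add(4, y), 2)) = Add(Pow(Add(4, y), 2), Mul(-5, y)))
Mul(Function('F')(Function('I')(6, -4)), Function('s')(C, 6)) = Mul(Add(Pow(Add(4, Add(Mul(Rational(-1, 3), 6), Mul(Rational(-1, 3), -4))), 2), Mul(-5, Add(Mul(Rational(-1, 3), 6), Mul(Rational(-1, 3), -4)))), 4) = Mul(Add(Pow(Add(4, Add(-2, Rational(4, 3))), 2), Mul(-5, Add(-2, Rational(4, 3)))), 4) = Mul(Add(Pow(Add(4, Rational(-2, 3)), 2), Mul(-5, Rational(-2, 3))), 4) = Mul(Add(Pow(Rational(10, 3), 2), Rational(10, 3)), 4) = Mul(Add(Rational(100, 9), Rational(10, 3)), 4) = Mul(Rational(130, 9), 4) = Rational(520, 9)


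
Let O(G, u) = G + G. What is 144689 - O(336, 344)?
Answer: 144017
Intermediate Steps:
O(G, u) = 2*G
144689 - O(336, 344) = 144689 - 2*336 = 144689 - 1*672 = 144689 - 672 = 144017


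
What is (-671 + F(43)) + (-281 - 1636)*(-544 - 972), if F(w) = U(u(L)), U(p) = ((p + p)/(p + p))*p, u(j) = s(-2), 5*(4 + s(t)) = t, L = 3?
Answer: 14527483/5 ≈ 2.9055e+6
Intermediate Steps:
s(t) = -4 + t/5
u(j) = -22/5 (u(j) = -4 + (⅕)*(-2) = -4 - ⅖ = -22/5)
U(p) = p (U(p) = ((2*p)/((2*p)))*p = ((2*p)*(1/(2*p)))*p = 1*p = p)
F(w) = -22/5
(-671 + F(43)) + (-281 - 1636)*(-544 - 972) = (-671 - 22/5) + (-281 - 1636)*(-544 - 972) = -3377/5 - 1917*(-1516) = -3377/5 + 2906172 = 14527483/5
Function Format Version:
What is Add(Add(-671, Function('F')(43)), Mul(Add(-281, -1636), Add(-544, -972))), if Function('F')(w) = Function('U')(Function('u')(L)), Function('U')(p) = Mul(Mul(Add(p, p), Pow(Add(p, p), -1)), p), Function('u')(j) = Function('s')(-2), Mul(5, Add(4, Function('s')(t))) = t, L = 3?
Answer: Rational(14527483, 5) ≈ 2.9055e+6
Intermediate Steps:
Function('s')(t) = Add(-4, Mul(Rational(1, 5), t))
Function('u')(j) = Rational(-22, 5) (Function('u')(j) = Add(-4, Mul(Rational(1, 5), -2)) = Add(-4, Rational(-2, 5)) = Rational(-22, 5))
Function('U')(p) = p (Function('U')(p) = Mul(Mul(Mul(2, p), Pow(Mul(2, p), -1)), p) = Mul(Mul(Mul(2, p), Mul(Rational(1, 2), Pow(p, -1))), p) = Mul(1, p) = p)
Function('F')(w) = Rational(-22, 5)
Add(Add(-671, Function('F')(43)), Mul(Add(-281, -1636), Add(-544, -972))) = Add(Add(-671, Rational(-22, 5)), Mul(Add(-281, -1636), Add(-544, -972))) = Add(Rational(-3377, 5), Mul(-1917, -1516)) = Add(Rational(-3377, 5), 2906172) = Rational(14527483, 5)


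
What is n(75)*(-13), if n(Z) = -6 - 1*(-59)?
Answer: -689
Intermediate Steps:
n(Z) = 53 (n(Z) = -6 + 59 = 53)
n(75)*(-13) = 53*(-13) = -689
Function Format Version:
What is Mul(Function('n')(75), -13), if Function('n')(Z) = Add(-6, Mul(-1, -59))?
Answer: -689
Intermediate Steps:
Function('n')(Z) = 53 (Function('n')(Z) = Add(-6, 59) = 53)
Mul(Function('n')(75), -13) = Mul(53, -13) = -689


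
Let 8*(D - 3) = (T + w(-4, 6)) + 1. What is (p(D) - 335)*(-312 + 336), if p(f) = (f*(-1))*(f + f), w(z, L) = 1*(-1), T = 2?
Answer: -8547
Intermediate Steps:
w(z, L) = -1
D = 13/4 (D = 3 + ((2 - 1) + 1)/8 = 3 + (1 + 1)/8 = 3 + (⅛)*2 = 3 + ¼ = 13/4 ≈ 3.2500)
p(f) = -2*f² (p(f) = (-f)*(2*f) = -2*f²)
(p(D) - 335)*(-312 + 336) = (-2*(13/4)² - 335)*(-312 + 336) = (-2*169/16 - 335)*24 = (-169/8 - 335)*24 = -2849/8*24 = -8547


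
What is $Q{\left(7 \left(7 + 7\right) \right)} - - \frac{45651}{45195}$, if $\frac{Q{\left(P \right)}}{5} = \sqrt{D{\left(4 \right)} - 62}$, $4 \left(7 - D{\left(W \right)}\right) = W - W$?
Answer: $\frac{15217}{15065} + 5 i \sqrt{55} \approx 1.0101 + 37.081 i$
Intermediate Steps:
$D{\left(W \right)} = 7$ ($D{\left(W \right)} = 7 - \frac{W - W}{4} = 7 - 0 = 7 + 0 = 7$)
$Q{\left(P \right)} = 5 i \sqrt{55}$ ($Q{\left(P \right)} = 5 \sqrt{7 - 62} = 5 \sqrt{-55} = 5 i \sqrt{55}$)
$Q{\left(7 \left(7 + 7\right) \right)} - - \frac{45651}{45195} = 5 i \sqrt{55} - - \frac{45651}{45195} = 5 i \sqrt{55} - \left(-45651\right) \frac{1}{45195} = 5 i \sqrt{55} - - \frac{15217}{15065} = 5 i \sqrt{55} + \frac{15217}{15065} = \frac{15217}{15065} + 5 i \sqrt{55}$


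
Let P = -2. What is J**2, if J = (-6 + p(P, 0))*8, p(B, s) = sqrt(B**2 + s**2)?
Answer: 1024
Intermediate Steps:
J = -32 (J = (-6 + sqrt((-2)**2 + 0**2))*8 = (-6 + sqrt(4 + 0))*8 = (-6 + sqrt(4))*8 = (-6 + 2)*8 = -4*8 = -32)
J**2 = (-32)**2 = 1024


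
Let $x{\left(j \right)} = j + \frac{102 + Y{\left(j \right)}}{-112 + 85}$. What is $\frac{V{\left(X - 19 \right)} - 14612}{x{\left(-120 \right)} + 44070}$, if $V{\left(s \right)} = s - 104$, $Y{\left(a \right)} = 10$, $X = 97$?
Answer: $- \frac{197613}{593269} \approx -0.33309$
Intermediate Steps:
$x{\left(j \right)} = - \frac{112}{27} + j$ ($x{\left(j \right)} = j + \frac{102 + 10}{-112 + 85} = j + \frac{112}{-27} = j + 112 \left(- \frac{1}{27}\right) = j - \frac{112}{27} = - \frac{112}{27} + j$)
$V{\left(s \right)} = -104 + s$
$\frac{V{\left(X - 19 \right)} - 14612}{x{\left(-120 \right)} + 44070} = \frac{\left(-104 + \left(97 - 19\right)\right) - 14612}{\left(- \frac{112}{27} - 120\right) + 44070} = \frac{\left(-104 + \left(97 - 19\right)\right) - 14612}{- \frac{3352}{27} + 44070} = \frac{\left(-104 + 78\right) - 14612}{\frac{1186538}{27}} = \left(-26 - 14612\right) \frac{27}{1186538} = \left(-14638\right) \frac{27}{1186538} = - \frac{197613}{593269}$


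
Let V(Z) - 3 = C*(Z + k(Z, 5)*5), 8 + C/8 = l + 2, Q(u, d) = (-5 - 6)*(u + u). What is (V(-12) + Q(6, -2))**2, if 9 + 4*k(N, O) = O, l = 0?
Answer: 471969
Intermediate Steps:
k(N, O) = -9/4 + O/4
Q(u, d) = -22*u
C = -48 (C = -64 + 8*(0 + 2) = -64 + 8*2 = -64 + 16 = -48)
V(Z) = 243 - 48*Z (V(Z) = 3 - 48*(Z + (-9/4 + (1/4)*5)*5) = 3 - 48*(Z + (-9/4 + 5/4)*5) = 3 - 48*(Z - 1*5) = 3 - 48*(Z - 5) = 3 - 48*(-5 + Z) = 3 + (240 - 48*Z) = 243 - 48*Z)
(V(-12) + Q(6, -2))**2 = ((243 - 48*(-12)) - 22*6)**2 = ((243 + 576) - 132)**2 = (819 - 132)**2 = 687**2 = 471969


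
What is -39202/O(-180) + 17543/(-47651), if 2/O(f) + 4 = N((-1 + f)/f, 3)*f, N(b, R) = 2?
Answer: 339978621821/47651 ≈ 7.1348e+6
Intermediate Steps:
O(f) = 2/(-4 + 2*f)
-39202/O(-180) + 17543/(-47651) = -39202/(1/(-2 - 180)) + 17543/(-47651) = -39202/(1/(-182)) + 17543*(-1/47651) = -39202/(-1/182) - 17543/47651 = -39202*(-182) - 17543/47651 = 7134764 - 17543/47651 = 339978621821/47651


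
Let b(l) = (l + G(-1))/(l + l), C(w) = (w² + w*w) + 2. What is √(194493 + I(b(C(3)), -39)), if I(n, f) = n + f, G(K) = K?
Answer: √77781790/20 ≈ 440.97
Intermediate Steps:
C(w) = 2 + 2*w² (C(w) = (w² + w²) + 2 = 2*w² + 2 = 2 + 2*w²)
b(l) = (-1 + l)/(2*l) (b(l) = (l - 1)/(l + l) = (-1 + l)/((2*l)) = (-1 + l)*(1/(2*l)) = (-1 + l)/(2*l))
I(n, f) = f + n
√(194493 + I(b(C(3)), -39)) = √(194493 + (-39 + (-1 + (2 + 2*3²))/(2*(2 + 2*3²)))) = √(194493 + (-39 + (-1 + (2 + 2*9))/(2*(2 + 2*9)))) = √(194493 + (-39 + (-1 + (2 + 18))/(2*(2 + 18)))) = √(194493 + (-39 + (½)*(-1 + 20)/20)) = √(194493 + (-39 + (½)*(1/20)*19)) = √(194493 + (-39 + 19/40)) = √(194493 - 1541/40) = √(7778179/40) = √77781790/20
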